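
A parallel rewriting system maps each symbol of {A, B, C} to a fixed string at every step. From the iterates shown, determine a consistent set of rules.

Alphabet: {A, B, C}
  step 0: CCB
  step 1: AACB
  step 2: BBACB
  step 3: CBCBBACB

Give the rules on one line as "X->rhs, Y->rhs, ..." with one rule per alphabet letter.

  step 2 ⇒ step 3: BBACB ⇒ CB·CB·B·A·CB
    A ↦ B
    B ↦ CB
    C ↦ A

A->B, B->CB, C->A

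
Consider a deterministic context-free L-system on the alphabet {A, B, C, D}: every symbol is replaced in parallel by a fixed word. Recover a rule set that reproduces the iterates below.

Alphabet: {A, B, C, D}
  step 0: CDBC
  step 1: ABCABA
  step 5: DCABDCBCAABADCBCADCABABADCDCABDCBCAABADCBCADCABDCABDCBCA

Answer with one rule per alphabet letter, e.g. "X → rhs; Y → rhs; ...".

A->DC, B->AB, C->A, D->BC

  step 0 ⇒ step 1: CDBC ⇒ A·BC·AB·A
    B ↦ AB
    C ↦ A
    D ↦ BC
    A ↦ DC  (constrained at step 1)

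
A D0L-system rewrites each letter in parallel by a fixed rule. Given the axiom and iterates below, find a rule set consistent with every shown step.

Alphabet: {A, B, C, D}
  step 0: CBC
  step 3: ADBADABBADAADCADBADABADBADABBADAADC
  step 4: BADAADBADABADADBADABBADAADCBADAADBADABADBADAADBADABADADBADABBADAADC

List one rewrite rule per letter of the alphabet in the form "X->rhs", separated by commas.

A->B, B->AD, C->ADC, D->ADA

  step 3 ⇒ step 4: ADBADABBADAADCADBADABADBADABBADAADC ⇒ B·ADA·AD·B·ADA·B·AD·AD·B·ADA·B·B·ADA·ADC·B·ADA·AD·B·ADA·B·AD·B·ADA·AD·B·ADA·B·AD·AD·B·ADA·B·B·ADA·ADC
    A ↦ B
    B ↦ AD
    C ↦ ADC
    D ↦ ADA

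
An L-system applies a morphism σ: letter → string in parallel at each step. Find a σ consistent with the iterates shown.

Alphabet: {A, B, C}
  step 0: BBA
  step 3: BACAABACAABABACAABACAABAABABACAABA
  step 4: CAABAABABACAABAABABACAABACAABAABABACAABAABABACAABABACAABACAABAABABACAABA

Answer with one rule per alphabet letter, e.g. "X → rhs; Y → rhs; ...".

  step 3 ⇒ step 4: BACAABACAABABACAABACAABAABABACAABA ⇒ CAA·BA·A·BA·BA·CAA·BA·A·BA·BA·CAA·BA·CAA·BA·A·BA·BA·CAA·BA·A·BA·BA·CAA·BA·BA·CAA·BA·CAA·BA·A·BA·BA·CAA·BA
    A ↦ BA
    B ↦ CAA
    C ↦ A

A->BA, B->CAA, C->A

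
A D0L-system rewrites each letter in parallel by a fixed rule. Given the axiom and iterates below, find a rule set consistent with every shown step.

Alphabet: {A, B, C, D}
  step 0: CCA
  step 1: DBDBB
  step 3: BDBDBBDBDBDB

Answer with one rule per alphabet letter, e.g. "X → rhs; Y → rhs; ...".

  step 0 ⇒ step 1: CCA ⇒ DB·DB·B
    A ↦ B
    C ↦ DB
    B ↦ C  (constrained at step 1)
    D ↦ AC  (constrained at step 1)

A->B, B->C, C->DB, D->AC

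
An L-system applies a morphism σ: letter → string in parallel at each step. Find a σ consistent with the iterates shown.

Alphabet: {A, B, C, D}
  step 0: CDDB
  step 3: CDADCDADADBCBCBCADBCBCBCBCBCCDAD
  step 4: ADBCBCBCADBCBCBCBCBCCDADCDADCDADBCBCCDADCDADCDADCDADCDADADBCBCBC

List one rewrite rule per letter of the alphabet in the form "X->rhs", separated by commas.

A->BC, B->CD, C->AD, D->BC

  step 3 ⇒ step 4: CDADCDADADBCBCBCADBCBCBCBCBCCDAD ⇒ AD·BC·BC·BC·AD·BC·BC·BC·BC·BC·CD·AD·CD·AD·CD·AD·BC·BC·CD·AD·CD·AD·CD·AD·CD·AD·CD·AD·AD·BC·BC·BC
    A ↦ BC
    B ↦ CD
    C ↦ AD
    D ↦ BC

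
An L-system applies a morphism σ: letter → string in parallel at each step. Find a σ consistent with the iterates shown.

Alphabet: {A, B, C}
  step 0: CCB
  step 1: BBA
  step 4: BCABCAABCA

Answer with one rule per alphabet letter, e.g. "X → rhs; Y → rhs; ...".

A->CA, B->A, C->B

  step 0 ⇒ step 1: CCB ⇒ B·B·A
    B ↦ A
    C ↦ B
    A ↦ CA  (constrained at step 1)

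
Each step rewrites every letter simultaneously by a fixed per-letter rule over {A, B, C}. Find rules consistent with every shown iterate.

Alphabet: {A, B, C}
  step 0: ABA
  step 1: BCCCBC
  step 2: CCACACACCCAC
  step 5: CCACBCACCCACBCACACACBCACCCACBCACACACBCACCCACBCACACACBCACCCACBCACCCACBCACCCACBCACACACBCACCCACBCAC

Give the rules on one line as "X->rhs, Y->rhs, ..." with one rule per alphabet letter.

  step 1 ⇒ step 2: BCCCBC ⇒ CC·AC·AC·AC·CC·AC
    B ↦ CC
    C ↦ AC
  step 0 ⇒ step 1: ABA ⇒ BC·CC·BC
    A ↦ BC

A->BC, B->CC, C->AC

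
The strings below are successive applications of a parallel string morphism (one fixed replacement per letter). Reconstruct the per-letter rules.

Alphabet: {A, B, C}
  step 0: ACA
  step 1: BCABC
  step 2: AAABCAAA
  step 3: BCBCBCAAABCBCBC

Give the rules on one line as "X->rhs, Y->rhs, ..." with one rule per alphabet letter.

  step 2 ⇒ step 3: AAABCAAA ⇒ BC·BC·BC·AA·A·BC·BC·BC
    A ↦ BC
    B ↦ AA
    C ↦ A

A->BC, B->AA, C->A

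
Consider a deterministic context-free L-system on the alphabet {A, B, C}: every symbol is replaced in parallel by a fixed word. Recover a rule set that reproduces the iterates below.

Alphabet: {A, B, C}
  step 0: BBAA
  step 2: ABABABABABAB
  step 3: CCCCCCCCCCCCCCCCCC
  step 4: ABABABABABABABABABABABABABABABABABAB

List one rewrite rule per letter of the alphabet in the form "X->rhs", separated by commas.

A->CC, B->C, C->AB

  step 3 ⇒ step 4: CCCCCCCCCCCCCCCCCC ⇒ AB·AB·AB·AB·AB·AB·AB·AB·AB·AB·AB·AB·AB·AB·AB·AB·AB·AB
    C ↦ AB
  step 2 ⇒ step 3: ABABABABABAB ⇒ CC·C·CC·C·CC·C·CC·C·CC·C·CC·C
    A ↦ CC
  step 2 ⇒ step 3: ABABABABABAB ⇒ CC·C·CC·C·CC·C·CC·C·CC·C·CC·C
    B ↦ C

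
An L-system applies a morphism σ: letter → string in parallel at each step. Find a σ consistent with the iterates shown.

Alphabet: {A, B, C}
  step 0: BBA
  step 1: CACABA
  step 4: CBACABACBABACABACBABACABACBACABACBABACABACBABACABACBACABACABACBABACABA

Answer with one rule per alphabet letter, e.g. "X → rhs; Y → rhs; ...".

A->BA, B->CA, C->CBA

  step 0 ⇒ step 1: BBA ⇒ CA·CA·BA
    A ↦ BA
    B ↦ CA
    C ↦ CBA  (constrained at step 1)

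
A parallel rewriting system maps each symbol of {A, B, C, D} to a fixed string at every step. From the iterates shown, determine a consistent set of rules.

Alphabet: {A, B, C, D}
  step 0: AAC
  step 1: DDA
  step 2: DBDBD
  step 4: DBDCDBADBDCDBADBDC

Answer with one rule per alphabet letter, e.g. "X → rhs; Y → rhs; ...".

  step 1 ⇒ step 2: DDA ⇒ DB·DB·D
    A ↦ D
    D ↦ DB
    B ↦ DC  (constrained at step 2)
  step 0 ⇒ step 1: AAC ⇒ D·D·A
    C ↦ A

A->D, B->DC, C->A, D->DB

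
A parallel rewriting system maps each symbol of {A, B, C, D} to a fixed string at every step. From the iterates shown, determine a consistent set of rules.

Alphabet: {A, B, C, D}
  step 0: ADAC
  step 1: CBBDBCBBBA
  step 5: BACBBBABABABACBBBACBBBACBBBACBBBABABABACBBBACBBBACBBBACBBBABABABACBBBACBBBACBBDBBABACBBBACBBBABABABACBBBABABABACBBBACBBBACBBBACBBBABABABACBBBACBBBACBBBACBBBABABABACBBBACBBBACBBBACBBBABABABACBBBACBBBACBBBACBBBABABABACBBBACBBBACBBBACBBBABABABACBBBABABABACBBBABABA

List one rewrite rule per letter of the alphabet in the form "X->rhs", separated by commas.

  step 0 ⇒ step 1: ADAC ⇒ CBB·DB·CBB·BA
    A ↦ CBB
    C ↦ BA
    D ↦ DB
    B ↦ BA  (constrained at step 1)

A->CBB, B->BA, C->BA, D->DB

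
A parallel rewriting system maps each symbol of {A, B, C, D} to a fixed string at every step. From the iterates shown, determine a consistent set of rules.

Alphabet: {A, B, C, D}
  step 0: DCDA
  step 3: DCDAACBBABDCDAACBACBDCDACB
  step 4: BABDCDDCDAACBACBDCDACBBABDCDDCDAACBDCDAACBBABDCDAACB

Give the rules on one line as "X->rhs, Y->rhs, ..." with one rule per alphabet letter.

A->DCD, B->ACB, C->A, D->B

  step 3 ⇒ step 4: DCDAACBBABDCDAACBACBDCDACB ⇒ B·A·B·DCD·DCD·A·ACB·ACB·DCD·ACB·B·A·B·DCD·DCD·A·ACB·DCD·A·ACB·B·A·B·DCD·A·ACB
    A ↦ DCD
    B ↦ ACB
    C ↦ A
    D ↦ B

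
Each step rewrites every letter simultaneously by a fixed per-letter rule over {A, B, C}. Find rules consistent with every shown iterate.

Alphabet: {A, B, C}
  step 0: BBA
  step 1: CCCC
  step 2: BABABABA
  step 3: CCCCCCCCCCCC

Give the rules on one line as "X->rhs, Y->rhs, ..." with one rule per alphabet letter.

  step 2 ⇒ step 3: BABABABA ⇒ C·CC·C·CC·C·CC·C·CC
    A ↦ CC
    B ↦ C
  step 1 ⇒ step 2: CCCC ⇒ BA·BA·BA·BA
    C ↦ BA

A->CC, B->C, C->BA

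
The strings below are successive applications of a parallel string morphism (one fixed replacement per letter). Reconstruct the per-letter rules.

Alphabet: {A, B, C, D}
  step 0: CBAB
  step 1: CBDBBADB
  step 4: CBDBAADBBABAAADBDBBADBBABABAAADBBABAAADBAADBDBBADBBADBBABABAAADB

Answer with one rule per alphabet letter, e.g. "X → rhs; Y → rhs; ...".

  step 0 ⇒ step 1: CBAB ⇒ CB·DB·BA·DB
    A ↦ BA
    B ↦ DB
    C ↦ CB
    D ↦ AA  (constrained at step 1)

A->BA, B->DB, C->CB, D->AA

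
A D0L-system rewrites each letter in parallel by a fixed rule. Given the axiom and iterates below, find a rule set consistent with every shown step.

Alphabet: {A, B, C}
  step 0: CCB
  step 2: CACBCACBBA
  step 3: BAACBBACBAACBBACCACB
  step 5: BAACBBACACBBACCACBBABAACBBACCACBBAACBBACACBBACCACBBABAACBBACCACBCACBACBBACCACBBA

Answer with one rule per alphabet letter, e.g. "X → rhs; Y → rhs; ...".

  step 2 ⇒ step 3: CACBCACBBA ⇒ BA·ACB·BA·C·BA·ACB·BA·C·C·ACB
    A ↦ ACB
    B ↦ C
    C ↦ BA

A->ACB, B->C, C->BA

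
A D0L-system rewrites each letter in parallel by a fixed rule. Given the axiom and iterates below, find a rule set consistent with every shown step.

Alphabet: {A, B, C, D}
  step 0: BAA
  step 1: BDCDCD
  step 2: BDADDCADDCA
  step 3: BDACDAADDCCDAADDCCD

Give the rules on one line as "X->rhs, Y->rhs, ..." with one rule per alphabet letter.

  step 2 ⇒ step 3: BDADDCADDCA ⇒ BD·A·CD·A·A·DDC·CD·A·A·DDC·CD
    A ↦ CD
    B ↦ BD
    C ↦ DDC
    D ↦ A

A->CD, B->BD, C->DDC, D->A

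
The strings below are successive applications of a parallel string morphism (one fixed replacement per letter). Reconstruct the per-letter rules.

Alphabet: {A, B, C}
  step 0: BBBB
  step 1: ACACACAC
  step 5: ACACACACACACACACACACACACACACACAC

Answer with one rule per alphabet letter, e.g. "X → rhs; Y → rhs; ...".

  step 0 ⇒ step 1: BBBB ⇒ AC·AC·AC·AC
    B ↦ AC
    A ↦ B  (constrained at step 1)
    C ↦ B  (constrained at step 1)

A->B, B->AC, C->B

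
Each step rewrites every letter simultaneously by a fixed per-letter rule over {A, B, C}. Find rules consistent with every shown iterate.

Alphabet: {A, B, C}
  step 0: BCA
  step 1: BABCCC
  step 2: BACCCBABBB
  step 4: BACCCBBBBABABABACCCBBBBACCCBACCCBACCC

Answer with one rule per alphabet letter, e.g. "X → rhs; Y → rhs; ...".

  step 1 ⇒ step 2: BABCCC ⇒ BA·CCC·BA·B·B·B
    A ↦ CCC
    B ↦ BA
    C ↦ B

A->CCC, B->BA, C->B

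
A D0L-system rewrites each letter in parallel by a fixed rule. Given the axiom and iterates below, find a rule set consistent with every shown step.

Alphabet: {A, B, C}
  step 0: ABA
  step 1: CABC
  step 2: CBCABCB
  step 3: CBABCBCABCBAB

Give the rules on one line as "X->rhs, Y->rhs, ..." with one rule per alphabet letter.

  step 2 ⇒ step 3: CBCABCB ⇒ CB·AB·CB·C·AB·CB·AB
    A ↦ C
    B ↦ AB
    C ↦ CB

A->C, B->AB, C->CB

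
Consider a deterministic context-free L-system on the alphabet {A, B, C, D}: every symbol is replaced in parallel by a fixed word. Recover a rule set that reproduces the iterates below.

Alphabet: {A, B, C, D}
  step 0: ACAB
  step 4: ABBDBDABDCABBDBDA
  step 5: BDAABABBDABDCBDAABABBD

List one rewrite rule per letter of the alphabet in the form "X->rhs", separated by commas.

A->BD, B->A, C->DC, D->B

  step 4 ⇒ step 5: ABBDBDABDCABBDBDA ⇒ BD·A·A·B·A·B·BD·A·B·DC·BD·A·A·B·A·B·BD
    A ↦ BD
    B ↦ A
    C ↦ DC
    D ↦ B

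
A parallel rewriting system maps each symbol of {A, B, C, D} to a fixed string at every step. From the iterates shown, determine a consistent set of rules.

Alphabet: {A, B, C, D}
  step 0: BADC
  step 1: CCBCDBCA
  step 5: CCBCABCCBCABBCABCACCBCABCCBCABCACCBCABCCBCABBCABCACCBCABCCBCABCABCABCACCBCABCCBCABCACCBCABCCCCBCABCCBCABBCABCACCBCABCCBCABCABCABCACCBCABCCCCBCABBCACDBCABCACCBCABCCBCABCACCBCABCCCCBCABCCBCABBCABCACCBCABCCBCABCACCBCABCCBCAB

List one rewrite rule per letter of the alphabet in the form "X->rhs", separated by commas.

  step 0 ⇒ step 1: BADC ⇒ CC·B·CD·BCA
    A ↦ B
    B ↦ CC
    C ↦ BCA
    D ↦ CD

A->B, B->CC, C->BCA, D->CD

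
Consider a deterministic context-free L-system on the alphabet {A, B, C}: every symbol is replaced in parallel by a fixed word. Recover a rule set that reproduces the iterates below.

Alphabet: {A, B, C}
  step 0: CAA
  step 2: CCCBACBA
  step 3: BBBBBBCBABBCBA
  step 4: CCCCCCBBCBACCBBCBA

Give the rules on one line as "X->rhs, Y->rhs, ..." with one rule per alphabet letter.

  step 3 ⇒ step 4: BBBBBBCBABBCBA ⇒ C·C·C·C·C·C·BB·C·BA·C·C·BB·C·BA
    A ↦ BA
    B ↦ C
    C ↦ BB

A->BA, B->C, C->BB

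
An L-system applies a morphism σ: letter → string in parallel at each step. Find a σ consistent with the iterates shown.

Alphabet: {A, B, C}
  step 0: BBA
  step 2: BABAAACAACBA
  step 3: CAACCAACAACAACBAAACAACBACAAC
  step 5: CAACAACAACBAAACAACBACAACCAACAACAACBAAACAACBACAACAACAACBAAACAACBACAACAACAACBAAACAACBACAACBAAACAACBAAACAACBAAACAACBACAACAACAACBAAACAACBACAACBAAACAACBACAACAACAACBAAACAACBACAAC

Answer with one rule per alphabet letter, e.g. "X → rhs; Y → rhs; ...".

A->AAC, B->C, C->BA

  step 2 ⇒ step 3: BABAAACAACBA ⇒ C·AAC·C·AAC·AAC·AAC·BA·AAC·AAC·BA·C·AAC
    A ↦ AAC
    B ↦ C
    C ↦ BA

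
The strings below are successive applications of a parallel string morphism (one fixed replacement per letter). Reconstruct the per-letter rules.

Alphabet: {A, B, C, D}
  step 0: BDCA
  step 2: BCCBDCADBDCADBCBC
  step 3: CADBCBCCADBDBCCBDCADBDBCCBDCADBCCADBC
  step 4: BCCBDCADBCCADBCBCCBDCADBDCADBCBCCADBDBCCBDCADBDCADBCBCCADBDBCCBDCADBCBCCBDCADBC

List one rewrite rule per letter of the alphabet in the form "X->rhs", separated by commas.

  step 3 ⇒ step 4: CADBCBCCADBDBCCBDCADBDBCCBDCADBCCADBC ⇒ BC·C·BD·CAD·BC·CAD·BC·BC·C·BD·CAD·BD·CAD·BC·BC·CAD·BD·BC·C·BD·CAD·BD·CAD·BC·BC·CAD·BD·BC·C·BD·CAD·BC·BC·C·BD·CAD·BC
    A ↦ C
    B ↦ CAD
    C ↦ BC
    D ↦ BD

A->C, B->CAD, C->BC, D->BD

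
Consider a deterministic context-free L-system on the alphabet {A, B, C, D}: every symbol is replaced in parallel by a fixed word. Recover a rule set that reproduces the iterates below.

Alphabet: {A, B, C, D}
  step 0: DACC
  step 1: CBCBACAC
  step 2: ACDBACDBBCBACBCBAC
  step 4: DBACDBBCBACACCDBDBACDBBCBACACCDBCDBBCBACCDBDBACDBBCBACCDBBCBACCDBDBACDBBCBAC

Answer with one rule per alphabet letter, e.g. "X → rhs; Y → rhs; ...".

  step 1 ⇒ step 2: CBCBACAC ⇒ AC·DB·AC·DB·BCB·AC·BCB·AC
    A ↦ BCB
    B ↦ DB
    C ↦ AC
  step 0 ⇒ step 1: DACC ⇒ C·BCB·AC·AC
    D ↦ C

A->BCB, B->DB, C->AC, D->C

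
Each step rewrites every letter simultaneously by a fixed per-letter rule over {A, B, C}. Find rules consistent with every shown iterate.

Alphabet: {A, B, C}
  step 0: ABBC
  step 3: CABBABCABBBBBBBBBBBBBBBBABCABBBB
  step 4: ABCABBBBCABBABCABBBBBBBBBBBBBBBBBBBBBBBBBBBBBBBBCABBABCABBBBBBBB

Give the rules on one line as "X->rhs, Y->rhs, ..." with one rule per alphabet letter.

  step 3 ⇒ step 4: CABBABCABBBBBBBBBBBBBBBBABCABBBB ⇒ AB·CA·BB·BB·CA·BB·AB·CA·BB·BB·BB·BB·BB·BB·BB·BB·BB·BB·BB·BB·BB·BB·BB·BB·CA·BB·AB·CA·BB·BB·BB·BB
    A ↦ CA
    B ↦ BB
    C ↦ AB

A->CA, B->BB, C->AB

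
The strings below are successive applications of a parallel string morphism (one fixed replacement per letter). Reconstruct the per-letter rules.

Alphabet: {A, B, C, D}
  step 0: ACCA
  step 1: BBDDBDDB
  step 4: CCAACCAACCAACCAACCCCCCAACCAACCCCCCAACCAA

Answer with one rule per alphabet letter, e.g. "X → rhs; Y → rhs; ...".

  step 0 ⇒ step 1: ACCA ⇒ B·BDD·BDD·B
    A ↦ B
    C ↦ BDD
    B ↦ CC  (constrained at step 1)
    D ↦ A  (constrained at step 1)

A->B, B->CC, C->BDD, D->A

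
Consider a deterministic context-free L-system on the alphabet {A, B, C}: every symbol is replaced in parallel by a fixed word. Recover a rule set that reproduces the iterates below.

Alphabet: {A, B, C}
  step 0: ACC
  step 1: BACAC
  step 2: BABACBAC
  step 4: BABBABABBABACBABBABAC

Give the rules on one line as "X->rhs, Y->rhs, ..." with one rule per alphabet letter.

  step 1 ⇒ step 2: BACAC ⇒ BA·B·AC·B·AC
    A ↦ B
    B ↦ BA
    C ↦ AC

A->B, B->BA, C->AC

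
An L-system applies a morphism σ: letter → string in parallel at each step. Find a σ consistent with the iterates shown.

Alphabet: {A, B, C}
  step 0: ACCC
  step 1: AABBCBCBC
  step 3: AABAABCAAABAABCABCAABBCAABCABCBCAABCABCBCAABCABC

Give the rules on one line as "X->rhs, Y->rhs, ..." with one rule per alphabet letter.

A->AAB, B->CA, C->BC

  step 0 ⇒ step 1: ACCC ⇒ AAB·BC·BC·BC
    A ↦ AAB
    C ↦ BC
    B ↦ CA  (constrained at step 1)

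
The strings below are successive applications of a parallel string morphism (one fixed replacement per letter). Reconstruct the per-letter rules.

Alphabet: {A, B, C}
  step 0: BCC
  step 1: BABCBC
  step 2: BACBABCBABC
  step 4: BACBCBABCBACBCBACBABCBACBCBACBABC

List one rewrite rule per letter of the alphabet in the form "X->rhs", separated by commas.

  step 1 ⇒ step 2: BABCBC ⇒ BA·C·BA·BC·BA·BC
    A ↦ C
    B ↦ BA
    C ↦ BC

A->C, B->BA, C->BC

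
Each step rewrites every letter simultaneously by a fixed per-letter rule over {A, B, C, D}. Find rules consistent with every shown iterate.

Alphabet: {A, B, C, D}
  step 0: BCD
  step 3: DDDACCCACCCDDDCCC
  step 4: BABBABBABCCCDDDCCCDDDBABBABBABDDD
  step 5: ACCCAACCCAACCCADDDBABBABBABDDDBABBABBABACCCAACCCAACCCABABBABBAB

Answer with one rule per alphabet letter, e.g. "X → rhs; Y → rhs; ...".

  step 4 ⇒ step 5: BABBABBABCCCDDDCCCDDDBABBABBABDDD ⇒ A·CCC·A·A·CCC·A·A·CCC·A·D·D·D·BAB·BAB·BAB·D·D·D·BAB·BAB·BAB·A·CCC·A·A·CCC·A·A·CCC·A·BAB·BAB·BAB
    A ↦ CCC
    B ↦ A
    C ↦ D
    D ↦ BAB

A->CCC, B->A, C->D, D->BAB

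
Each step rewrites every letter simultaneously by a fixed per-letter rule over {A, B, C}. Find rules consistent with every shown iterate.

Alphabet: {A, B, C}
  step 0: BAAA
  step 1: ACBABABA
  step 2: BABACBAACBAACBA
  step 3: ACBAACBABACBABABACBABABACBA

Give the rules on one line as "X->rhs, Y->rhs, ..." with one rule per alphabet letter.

A->BA, B->AC, C->B

  step 2 ⇒ step 3: BABACBAACBAACBA ⇒ AC·BA·AC·BA·B·AC·BA·BA·B·AC·BA·BA·B·AC·BA
    A ↦ BA
    B ↦ AC
    C ↦ B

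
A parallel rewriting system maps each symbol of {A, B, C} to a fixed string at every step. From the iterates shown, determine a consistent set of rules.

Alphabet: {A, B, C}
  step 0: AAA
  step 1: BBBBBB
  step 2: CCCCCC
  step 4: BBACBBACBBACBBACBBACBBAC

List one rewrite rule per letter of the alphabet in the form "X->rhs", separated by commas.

A->BB, B->C, C->AC

  step 1 ⇒ step 2: BBBBBB ⇒ C·C·C·C·C·C
    B ↦ C
  step 0 ⇒ step 1: AAA ⇒ BB·BB·BB
    A ↦ BB
    C ↦ AC  (constrained at step 2)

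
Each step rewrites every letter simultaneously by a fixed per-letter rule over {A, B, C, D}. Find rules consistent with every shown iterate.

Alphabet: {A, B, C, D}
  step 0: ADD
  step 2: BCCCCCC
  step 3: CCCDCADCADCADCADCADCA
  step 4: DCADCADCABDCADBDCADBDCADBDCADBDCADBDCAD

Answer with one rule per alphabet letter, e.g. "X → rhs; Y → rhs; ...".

  step 3 ⇒ step 4: CCCDCADCADCADCADCADCA ⇒ DCA·DCA·DCA·B·DCA·D·B·DCA·D·B·DCA·D·B·DCA·D·B·DCA·D·B·DCA·D
    A ↦ D
    C ↦ DCA
    D ↦ B
  step 2 ⇒ step 3: BCCCCCC ⇒ CCC·DCA·DCA·DCA·DCA·DCA·DCA
    B ↦ CCC

A->D, B->CCC, C->DCA, D->B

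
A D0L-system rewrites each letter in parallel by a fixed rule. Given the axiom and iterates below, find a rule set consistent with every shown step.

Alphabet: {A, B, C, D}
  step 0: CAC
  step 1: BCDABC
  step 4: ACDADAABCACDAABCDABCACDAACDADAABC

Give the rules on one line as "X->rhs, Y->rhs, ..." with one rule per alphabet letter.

  step 0 ⇒ step 1: CAC ⇒ BC·DA·BC
    A ↦ DA
    C ↦ BC
    B ↦ A  (constrained at step 1)
    D ↦ AC  (constrained at step 1)

A->DA, B->A, C->BC, D->AC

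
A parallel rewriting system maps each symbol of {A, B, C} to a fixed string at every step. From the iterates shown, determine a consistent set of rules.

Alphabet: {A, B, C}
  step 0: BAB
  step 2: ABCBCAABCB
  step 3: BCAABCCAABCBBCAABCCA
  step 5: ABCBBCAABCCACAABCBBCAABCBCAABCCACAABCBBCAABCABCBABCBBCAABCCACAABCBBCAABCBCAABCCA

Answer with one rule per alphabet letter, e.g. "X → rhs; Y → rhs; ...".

A->B, B->CA, C->ABC

  step 2 ⇒ step 3: ABCBCAABCB ⇒ B·CA·ABC·CA·ABC·B·B·CA·ABC·CA
    A ↦ B
    B ↦ CA
    C ↦ ABC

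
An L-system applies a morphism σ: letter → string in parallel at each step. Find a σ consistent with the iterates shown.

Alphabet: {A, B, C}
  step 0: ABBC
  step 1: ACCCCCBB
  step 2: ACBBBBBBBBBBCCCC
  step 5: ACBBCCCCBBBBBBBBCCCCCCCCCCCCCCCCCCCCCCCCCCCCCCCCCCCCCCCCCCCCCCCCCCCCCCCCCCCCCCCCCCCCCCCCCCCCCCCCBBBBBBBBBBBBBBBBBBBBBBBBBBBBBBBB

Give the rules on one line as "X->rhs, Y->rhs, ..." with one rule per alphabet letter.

A->AC, B->CC, C->BB

  step 1 ⇒ step 2: ACCCCCBB ⇒ AC·BB·BB·BB·BB·BB·CC·CC
    A ↦ AC
    B ↦ CC
    C ↦ BB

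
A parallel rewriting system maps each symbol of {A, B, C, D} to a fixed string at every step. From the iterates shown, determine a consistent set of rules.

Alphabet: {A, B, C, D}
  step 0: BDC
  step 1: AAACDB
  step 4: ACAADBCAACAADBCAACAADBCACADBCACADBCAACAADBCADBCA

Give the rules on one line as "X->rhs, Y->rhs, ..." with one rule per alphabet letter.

A->CA, B->AA, C->DB, D->AC

  step 0 ⇒ step 1: BDC ⇒ AA·AC·DB
    B ↦ AA
    C ↦ DB
    D ↦ AC
    A ↦ CA  (constrained at step 1)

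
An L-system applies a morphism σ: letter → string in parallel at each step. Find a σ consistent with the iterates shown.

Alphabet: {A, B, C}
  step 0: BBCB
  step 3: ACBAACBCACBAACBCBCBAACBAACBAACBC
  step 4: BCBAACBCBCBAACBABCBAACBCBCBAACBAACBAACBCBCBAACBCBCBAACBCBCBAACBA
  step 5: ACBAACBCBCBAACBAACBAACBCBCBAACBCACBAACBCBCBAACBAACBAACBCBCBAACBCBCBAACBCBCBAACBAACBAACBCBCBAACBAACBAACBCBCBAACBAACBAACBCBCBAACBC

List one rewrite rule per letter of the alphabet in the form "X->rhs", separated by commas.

A->BC, B->AC, C->BA

  step 4 ⇒ step 5: BCBAACBCBCBAACBABCBAACBCBCBAACBAACBAACBCBCBAACBCBCBAACBCBCBAACBA ⇒ AC·BA·AC·BC·BC·BA·AC·BA·AC·BA·AC·BC·BC·BA·AC·BC·AC·BA·AC·BC·BC·BA·AC·BA·AC·BA·AC·BC·BC·BA·AC·BC·BC·BA·AC·BC·BC·BA·AC·BA·AC·BA·AC·BC·BC·BA·AC·BA·AC·BA·AC·BC·BC·BA·AC·BA·AC·BA·AC·BC·BC·BA·AC·BC
    A ↦ BC
    B ↦ AC
    C ↦ BA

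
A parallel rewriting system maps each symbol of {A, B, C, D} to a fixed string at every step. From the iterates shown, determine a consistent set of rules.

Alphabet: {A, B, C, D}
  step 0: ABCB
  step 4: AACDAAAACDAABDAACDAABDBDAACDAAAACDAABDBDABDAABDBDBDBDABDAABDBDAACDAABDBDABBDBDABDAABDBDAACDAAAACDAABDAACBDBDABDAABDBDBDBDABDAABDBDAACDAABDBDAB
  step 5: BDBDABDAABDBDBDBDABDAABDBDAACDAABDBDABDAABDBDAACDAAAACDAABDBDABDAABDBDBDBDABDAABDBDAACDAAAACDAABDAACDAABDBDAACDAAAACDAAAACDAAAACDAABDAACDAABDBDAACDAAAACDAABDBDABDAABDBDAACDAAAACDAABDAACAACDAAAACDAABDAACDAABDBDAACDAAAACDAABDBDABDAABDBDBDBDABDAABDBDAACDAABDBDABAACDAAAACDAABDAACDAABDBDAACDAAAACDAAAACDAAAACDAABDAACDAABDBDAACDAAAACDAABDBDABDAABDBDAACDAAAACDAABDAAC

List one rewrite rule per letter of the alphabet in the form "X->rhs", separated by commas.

  step 4 ⇒ step 5: AACDAAAACDAABDAACDAABDBDAACDAAAACDAABDBDABDAABDBDBDBDABDAABDBDAACDAABDBDABBDBDABDAABDBDAACDAAAACDAABDAACBDBDABDAABDBDBDBDABDAABDBDAACDAABDBDAB ⇒ BD·BD·AB·DAA·BD·BD·BD·BD·AB·DAA·BD·BD·AAC·DAA·BD·BD·AB·DAA·BD·BD·AAC·DAA·AAC·DAA·BD·BD·AB·DAA·BD·BD·BD·BD·AB·DAA·BD·BD·AAC·DAA·AAC·DAA·BD·AAC·DAA·BD·BD·AAC·DAA·AAC·DAA·AAC·DAA·AAC·DAA·BD·AAC·DAA·BD·BD·AAC·DAA·AAC·DAA·BD·BD·AB·DAA·BD·BD·AAC·DAA·AAC·DAA·BD·AAC·AAC·DAA·AAC·DAA·BD·AAC·DAA·BD·BD·AAC·DAA·AAC·DAA·BD·BD·AB·DAA·BD·BD·BD·BD·AB·DAA·BD·BD·AAC·DAA·BD·BD·AB·AAC·DAA·AAC·DAA·BD·AAC·DAA·BD·BD·AAC·DAA·AAC·DAA·AAC·DAA·AAC·DAA·BD·AAC·DAA·BD·BD·AAC·DAA·AAC·DAA·BD·BD·AB·DAA·BD·BD·AAC·DAA·AAC·DAA·BD·AAC
    A ↦ BD
    B ↦ AAC
    C ↦ AB
    D ↦ DAA

A->BD, B->AAC, C->AB, D->DAA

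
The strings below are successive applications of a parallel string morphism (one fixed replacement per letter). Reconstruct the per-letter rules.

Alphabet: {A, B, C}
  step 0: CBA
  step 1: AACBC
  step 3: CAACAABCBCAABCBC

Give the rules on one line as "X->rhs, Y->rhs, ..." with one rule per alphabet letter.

A->BC, B->C, C->AA

  step 0 ⇒ step 1: CBA ⇒ AA·C·BC
    A ↦ BC
    B ↦ C
    C ↦ AA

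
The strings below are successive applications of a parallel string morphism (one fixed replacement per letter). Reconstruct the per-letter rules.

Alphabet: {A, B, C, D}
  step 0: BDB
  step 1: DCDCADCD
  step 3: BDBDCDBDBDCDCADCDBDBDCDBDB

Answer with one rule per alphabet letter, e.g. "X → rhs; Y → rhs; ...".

A->DB, B->DCD, C->B, D->CA

  step 0 ⇒ step 1: BDB ⇒ DCD·CA·DCD
    B ↦ DCD
    D ↦ CA
    A ↦ DB  (constrained at step 1)
    C ↦ B  (constrained at step 1)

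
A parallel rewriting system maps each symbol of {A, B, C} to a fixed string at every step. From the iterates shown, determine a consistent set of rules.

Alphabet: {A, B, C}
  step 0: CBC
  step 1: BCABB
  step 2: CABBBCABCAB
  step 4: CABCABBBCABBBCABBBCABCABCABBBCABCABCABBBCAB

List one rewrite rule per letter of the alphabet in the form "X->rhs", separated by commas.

A->B, B->CAB, C->B

  step 1 ⇒ step 2: BCABB ⇒ CAB·B·B·CAB·CAB
    A ↦ B
    B ↦ CAB
    C ↦ B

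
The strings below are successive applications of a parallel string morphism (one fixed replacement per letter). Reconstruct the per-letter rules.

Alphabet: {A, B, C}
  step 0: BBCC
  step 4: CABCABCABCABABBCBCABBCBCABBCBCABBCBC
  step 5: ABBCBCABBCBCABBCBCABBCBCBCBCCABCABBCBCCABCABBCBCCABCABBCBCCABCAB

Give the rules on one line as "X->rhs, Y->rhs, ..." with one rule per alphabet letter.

A->BCB, B->C, C->AB

  step 4 ⇒ step 5: CABCABCABCABABBCBCABBCBCABBCBCABBCBC ⇒ AB·BCB·C·AB·BCB·C·AB·BCB·C·AB·BCB·C·BCB·C·C·AB·C·AB·BCB·C·C·AB·C·AB·BCB·C·C·AB·C·AB·BCB·C·C·AB·C·AB
    A ↦ BCB
    B ↦ C
    C ↦ AB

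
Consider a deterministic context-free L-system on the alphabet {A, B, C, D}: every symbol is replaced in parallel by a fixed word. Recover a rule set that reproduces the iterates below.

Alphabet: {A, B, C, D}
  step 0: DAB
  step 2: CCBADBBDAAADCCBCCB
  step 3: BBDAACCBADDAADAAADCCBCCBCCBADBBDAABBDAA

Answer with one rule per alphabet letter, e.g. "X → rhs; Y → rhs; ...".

  step 2 ⇒ step 3: CCBADBBDAAADCCBCCB ⇒ B·B·DAA·CCB·AD·DAA·DAA·AD·CCB·CCB·CCB·AD·B·B·DAA·B·B·DAA
    A ↦ CCB
    B ↦ DAA
    C ↦ B
    D ↦ AD

A->CCB, B->DAA, C->B, D->AD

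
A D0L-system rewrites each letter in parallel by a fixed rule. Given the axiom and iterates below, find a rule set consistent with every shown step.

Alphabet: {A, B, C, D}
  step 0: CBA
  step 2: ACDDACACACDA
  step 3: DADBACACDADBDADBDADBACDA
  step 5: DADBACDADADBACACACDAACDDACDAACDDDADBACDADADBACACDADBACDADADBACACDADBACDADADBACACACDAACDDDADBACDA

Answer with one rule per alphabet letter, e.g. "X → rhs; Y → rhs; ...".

A->DA, B->DD, C->DB, D->AC

  step 2 ⇒ step 3: ACDDACACACDA ⇒ DA·DB·AC·AC·DA·DB·DA·DB·DA·DB·AC·DA
    A ↦ DA
    C ↦ DB
    D ↦ AC
    B ↦ DD  (constrained at step 0)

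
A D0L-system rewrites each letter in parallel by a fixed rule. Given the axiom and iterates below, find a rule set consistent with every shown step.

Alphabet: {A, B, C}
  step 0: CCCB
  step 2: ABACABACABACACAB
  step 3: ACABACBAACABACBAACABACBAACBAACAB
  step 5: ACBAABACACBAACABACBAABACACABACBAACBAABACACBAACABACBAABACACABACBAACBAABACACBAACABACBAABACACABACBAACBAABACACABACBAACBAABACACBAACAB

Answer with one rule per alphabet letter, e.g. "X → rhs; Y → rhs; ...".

A->AC, B->AB, C->BA

  step 2 ⇒ step 3: ABACABACABACACAB ⇒ AC·AB·AC·BA·AC·AB·AC·BA·AC·AB·AC·BA·AC·BA·AC·AB
    A ↦ AC
    B ↦ AB
    C ↦ BA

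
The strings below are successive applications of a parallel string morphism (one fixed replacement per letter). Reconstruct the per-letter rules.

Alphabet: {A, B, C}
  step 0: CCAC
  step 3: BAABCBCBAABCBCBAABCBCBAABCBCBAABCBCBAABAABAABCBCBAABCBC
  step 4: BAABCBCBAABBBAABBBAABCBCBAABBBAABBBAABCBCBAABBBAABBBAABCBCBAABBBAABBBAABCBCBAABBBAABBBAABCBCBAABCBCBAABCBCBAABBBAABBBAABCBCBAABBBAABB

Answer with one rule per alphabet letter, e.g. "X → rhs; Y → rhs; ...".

  step 3 ⇒ step 4: BAABCBCBAABCBCBAABCBCBAABCBCBAABCBCBAABAABAABCBCBAABCBC ⇒ BAA·BC·BC·BAA·BB·BAA·BB·BAA·BC·BC·BAA·BB·BAA·BB·BAA·BC·BC·BAA·BB·BAA·BB·BAA·BC·BC·BAA·BB·BAA·BB·BAA·BC·BC·BAA·BB·BAA·BB·BAA·BC·BC·BAA·BC·BC·BAA·BC·BC·BAA·BB·BAA·BB·BAA·BC·BC·BAA·BB·BAA·BB
    A ↦ BC
    B ↦ BAA
    C ↦ BB

A->BC, B->BAA, C->BB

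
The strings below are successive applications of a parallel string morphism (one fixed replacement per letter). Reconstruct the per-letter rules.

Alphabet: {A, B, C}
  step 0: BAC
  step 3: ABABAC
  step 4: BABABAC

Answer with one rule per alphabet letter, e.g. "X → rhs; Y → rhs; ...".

A->B, B->A, C->AC

  step 3 ⇒ step 4: ABABAC ⇒ B·A·B·A·B·AC
    A ↦ B
    B ↦ A
    C ↦ AC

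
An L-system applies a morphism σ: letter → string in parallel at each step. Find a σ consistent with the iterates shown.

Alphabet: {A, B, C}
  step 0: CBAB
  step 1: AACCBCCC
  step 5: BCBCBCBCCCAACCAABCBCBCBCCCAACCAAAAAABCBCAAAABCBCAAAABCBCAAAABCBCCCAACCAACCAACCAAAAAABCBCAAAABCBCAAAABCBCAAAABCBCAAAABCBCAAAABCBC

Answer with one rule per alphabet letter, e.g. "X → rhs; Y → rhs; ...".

A->BC, B->CC, C->AA

  step 0 ⇒ step 1: CBAB ⇒ AA·CC·BC·CC
    A ↦ BC
    B ↦ CC
    C ↦ AA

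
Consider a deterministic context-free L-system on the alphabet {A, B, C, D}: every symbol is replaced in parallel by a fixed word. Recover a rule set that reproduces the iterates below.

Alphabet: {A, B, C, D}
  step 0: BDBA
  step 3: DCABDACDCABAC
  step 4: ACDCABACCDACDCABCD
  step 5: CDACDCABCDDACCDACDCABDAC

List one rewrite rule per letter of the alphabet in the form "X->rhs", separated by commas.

  step 4 ⇒ step 5: ACDCABACCDACDCABCD ⇒ C·D·AC·D·C·AB·C·D·D·AC·C·D·AC·D·C·AB·D·AC
    A ↦ C
    B ↦ AB
    C ↦ D
    D ↦ AC

A->C, B->AB, C->D, D->AC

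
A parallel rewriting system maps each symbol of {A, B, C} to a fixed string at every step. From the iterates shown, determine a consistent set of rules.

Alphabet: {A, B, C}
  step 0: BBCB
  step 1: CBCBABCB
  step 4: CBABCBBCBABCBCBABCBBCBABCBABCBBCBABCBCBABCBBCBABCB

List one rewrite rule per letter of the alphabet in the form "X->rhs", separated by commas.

  step 0 ⇒ step 1: BBCB ⇒ CB·CB·AB·CB
    B ↦ CB
    C ↦ AB
    A ↦ B  (constrained at step 1)

A->B, B->CB, C->AB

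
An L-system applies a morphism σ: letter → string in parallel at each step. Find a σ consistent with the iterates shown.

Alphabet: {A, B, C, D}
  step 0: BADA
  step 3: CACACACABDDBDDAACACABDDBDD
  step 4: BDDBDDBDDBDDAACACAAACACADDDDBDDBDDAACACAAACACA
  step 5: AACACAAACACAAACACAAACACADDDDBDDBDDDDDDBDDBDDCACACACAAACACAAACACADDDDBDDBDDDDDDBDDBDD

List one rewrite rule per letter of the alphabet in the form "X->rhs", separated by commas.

A->DD, B->AA, C->B, D->CA

  step 4 ⇒ step 5: BDDBDDBDDBDDAACACAAACACADDDDBDDBDDAACACAAACACA ⇒ AA·CA·CA·AA·CA·CA·AA·CA·CA·AA·CA·CA·DD·DD·B·DD·B·DD·DD·DD·B·DD·B·DD·CA·CA·CA·CA·AA·CA·CA·AA·CA·CA·DD·DD·B·DD·B·DD·DD·DD·B·DD·B·DD
    A ↦ DD
    B ↦ AA
    C ↦ B
    D ↦ CA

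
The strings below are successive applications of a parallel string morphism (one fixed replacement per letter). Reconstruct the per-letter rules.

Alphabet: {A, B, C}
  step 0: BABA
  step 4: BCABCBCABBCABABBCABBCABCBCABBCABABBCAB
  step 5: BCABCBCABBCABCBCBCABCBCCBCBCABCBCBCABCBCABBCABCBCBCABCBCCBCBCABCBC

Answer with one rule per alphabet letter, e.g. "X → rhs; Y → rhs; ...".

A->C, B->BC, C->AB

  step 4 ⇒ step 5: BCABCBCABBCABABBCABBCABCBCABBCABABBCAB ⇒ BC·AB·C·BC·AB·BC·AB·C·BC·BC·AB·C·BC·C·BC·BC·AB·C·BC·BC·AB·C·BC·AB·BC·AB·C·BC·BC·AB·C·BC·C·BC·BC·AB·C·BC
    A ↦ C
    B ↦ BC
    C ↦ AB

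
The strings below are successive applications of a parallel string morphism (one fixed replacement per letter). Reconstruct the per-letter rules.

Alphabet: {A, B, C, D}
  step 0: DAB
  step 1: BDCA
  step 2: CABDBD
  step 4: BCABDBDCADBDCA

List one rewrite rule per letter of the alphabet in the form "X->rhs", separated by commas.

A->D, B->CA, C->DB, D->B

  step 1 ⇒ step 2: BDCA ⇒ CA·B·DB·D
    A ↦ D
    B ↦ CA
    C ↦ DB
    D ↦ B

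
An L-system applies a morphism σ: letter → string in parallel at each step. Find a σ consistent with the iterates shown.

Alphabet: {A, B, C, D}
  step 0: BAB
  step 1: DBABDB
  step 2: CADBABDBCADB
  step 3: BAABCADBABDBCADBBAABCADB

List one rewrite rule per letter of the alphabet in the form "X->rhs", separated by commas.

  step 2 ⇒ step 3: CADBABDBCADB ⇒ BA·AB·CA·DB·AB·DB·CA·DB·BA·AB·CA·DB
    A ↦ AB
    B ↦ DB
    C ↦ BA
    D ↦ CA

A->AB, B->DB, C->BA, D->CA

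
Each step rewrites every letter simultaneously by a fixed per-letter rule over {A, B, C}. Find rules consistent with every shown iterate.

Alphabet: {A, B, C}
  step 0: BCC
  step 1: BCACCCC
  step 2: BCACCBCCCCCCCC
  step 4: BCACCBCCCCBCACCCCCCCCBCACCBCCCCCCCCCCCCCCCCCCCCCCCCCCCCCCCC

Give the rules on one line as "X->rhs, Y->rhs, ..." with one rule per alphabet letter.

A->B, B->BCA, C->CC

  step 1 ⇒ step 2: BCACCCC ⇒ BCA·CC·B·CC·CC·CC·CC
    A ↦ B
    B ↦ BCA
    C ↦ CC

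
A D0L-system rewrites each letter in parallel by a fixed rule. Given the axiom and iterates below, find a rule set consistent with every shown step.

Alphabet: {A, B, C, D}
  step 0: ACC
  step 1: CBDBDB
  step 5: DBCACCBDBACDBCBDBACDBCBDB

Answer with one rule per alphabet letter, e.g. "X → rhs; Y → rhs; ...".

  step 0 ⇒ step 1: ACC ⇒ CB·DB·DB
    A ↦ CB
    C ↦ DB
    B ↦ C  (constrained at step 1)
    D ↦ A  (constrained at step 1)

A->CB, B->C, C->DB, D->A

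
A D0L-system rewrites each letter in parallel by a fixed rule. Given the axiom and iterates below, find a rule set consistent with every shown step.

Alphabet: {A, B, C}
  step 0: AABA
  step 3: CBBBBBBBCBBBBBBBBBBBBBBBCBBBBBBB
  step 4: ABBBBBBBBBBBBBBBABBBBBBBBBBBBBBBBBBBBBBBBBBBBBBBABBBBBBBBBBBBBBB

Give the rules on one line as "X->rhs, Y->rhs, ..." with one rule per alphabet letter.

  step 3 ⇒ step 4: CBBBBBBBCBBBBBBBBBBBBBBBCBBBBBBB ⇒ AB·BB·BB·BB·BB·BB·BB·BB·AB·BB·BB·BB·BB·BB·BB·BB·BB·BB·BB·BB·BB·BB·BB·BB·AB·BB·BB·BB·BB·BB·BB·BB
    B ↦ BB
    C ↦ AB
    A ↦ CB  (constrained at step 0)

A->CB, B->BB, C->AB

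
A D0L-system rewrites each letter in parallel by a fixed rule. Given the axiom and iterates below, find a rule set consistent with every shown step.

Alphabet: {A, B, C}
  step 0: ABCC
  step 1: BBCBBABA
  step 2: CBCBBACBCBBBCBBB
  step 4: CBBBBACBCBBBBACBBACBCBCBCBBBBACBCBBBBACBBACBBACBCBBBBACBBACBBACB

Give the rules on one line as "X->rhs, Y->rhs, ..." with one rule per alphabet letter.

  step 1 ⇒ step 2: BBCBBABA ⇒ CB·CB·BA·CB·CB·BB·CB·BB
    A ↦ BB
    B ↦ CB
    C ↦ BA

A->BB, B->CB, C->BA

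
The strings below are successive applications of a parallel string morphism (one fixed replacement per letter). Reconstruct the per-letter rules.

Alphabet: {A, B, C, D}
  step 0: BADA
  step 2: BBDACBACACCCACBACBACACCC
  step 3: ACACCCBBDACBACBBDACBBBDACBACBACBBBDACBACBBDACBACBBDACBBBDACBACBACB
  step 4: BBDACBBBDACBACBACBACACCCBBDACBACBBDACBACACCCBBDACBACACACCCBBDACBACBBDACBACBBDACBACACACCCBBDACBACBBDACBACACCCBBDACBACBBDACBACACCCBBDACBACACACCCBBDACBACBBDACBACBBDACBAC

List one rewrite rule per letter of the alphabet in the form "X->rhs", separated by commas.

  step 3 ⇒ step 4: ACACCCBBDACBACBBDACBBBDACBACBACBBBDACBACBBDACBACBBDACBBBDACBACBACB ⇒ BBD·ACB·BBD·ACB·ACB·ACB·AC·AC·CC·BBD·ACB·AC·BBD·ACB·AC·AC·CC·BBD·ACB·AC·AC·AC·CC·BBD·ACB·AC·BBD·ACB·AC·BBD·ACB·AC·AC·AC·CC·BBD·ACB·AC·BBD·ACB·AC·AC·CC·BBD·ACB·AC·BBD·ACB·AC·AC·CC·BBD·ACB·AC·AC·AC·CC·BBD·ACB·AC·BBD·ACB·AC·BBD·ACB·AC
    A ↦ BBD
    B ↦ AC
    C ↦ ACB
    D ↦ CC

A->BBD, B->AC, C->ACB, D->CC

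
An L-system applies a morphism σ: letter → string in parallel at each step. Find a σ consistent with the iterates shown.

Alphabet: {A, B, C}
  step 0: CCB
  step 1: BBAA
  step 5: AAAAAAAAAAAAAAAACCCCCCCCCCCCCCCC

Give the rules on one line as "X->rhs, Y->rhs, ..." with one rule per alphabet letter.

A->CC, B->AA, C->B

  step 0 ⇒ step 1: CCB ⇒ B·B·AA
    B ↦ AA
    C ↦ B
    A ↦ CC  (constrained at step 1)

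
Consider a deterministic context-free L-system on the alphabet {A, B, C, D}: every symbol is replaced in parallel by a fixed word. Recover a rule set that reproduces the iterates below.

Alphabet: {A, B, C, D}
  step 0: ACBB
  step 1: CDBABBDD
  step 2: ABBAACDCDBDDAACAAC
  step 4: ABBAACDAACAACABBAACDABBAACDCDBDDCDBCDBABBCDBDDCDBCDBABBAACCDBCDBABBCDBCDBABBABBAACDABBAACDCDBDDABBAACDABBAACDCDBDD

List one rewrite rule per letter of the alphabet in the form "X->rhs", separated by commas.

  step 1 ⇒ step 2: CDBABBDD ⇒ ABB·AAC·D·CDB·D·D·AAC·AAC
    A ↦ CDB
    B ↦ D
    C ↦ ABB
    D ↦ AAC

A->CDB, B->D, C->ABB, D->AAC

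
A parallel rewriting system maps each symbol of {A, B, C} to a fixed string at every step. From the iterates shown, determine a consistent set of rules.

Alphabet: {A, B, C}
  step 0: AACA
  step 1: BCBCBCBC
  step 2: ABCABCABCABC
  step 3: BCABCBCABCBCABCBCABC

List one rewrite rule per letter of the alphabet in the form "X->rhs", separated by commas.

A->BC, B->A, C->BC

  step 2 ⇒ step 3: ABCABCABCABC ⇒ BC·A·BC·BC·A·BC·BC·A·BC·BC·A·BC
    A ↦ BC
    B ↦ A
    C ↦ BC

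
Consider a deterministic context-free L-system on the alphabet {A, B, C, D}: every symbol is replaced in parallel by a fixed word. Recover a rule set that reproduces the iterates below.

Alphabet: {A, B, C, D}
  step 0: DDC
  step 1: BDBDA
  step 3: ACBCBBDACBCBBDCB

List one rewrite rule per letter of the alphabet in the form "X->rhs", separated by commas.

  step 0 ⇒ step 1: DDC ⇒ BD·BD·A
    C ↦ A
    D ↦ BD
    A ↦ B  (constrained at step 1)
    B ↦ CB  (constrained at step 1)

A->B, B->CB, C->A, D->BD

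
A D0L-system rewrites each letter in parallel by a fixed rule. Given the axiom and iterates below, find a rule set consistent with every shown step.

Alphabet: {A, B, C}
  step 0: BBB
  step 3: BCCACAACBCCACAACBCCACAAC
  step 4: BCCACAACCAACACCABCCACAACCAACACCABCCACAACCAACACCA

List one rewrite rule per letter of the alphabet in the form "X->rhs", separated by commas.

A->AC, B->BC, C->CA

  step 3 ⇒ step 4: BCCACAACBCCACAACBCCACAAC ⇒ BC·CA·CA·AC·CA·AC·AC·CA·BC·CA·CA·AC·CA·AC·AC·CA·BC·CA·CA·AC·CA·AC·AC·CA
    A ↦ AC
    B ↦ BC
    C ↦ CA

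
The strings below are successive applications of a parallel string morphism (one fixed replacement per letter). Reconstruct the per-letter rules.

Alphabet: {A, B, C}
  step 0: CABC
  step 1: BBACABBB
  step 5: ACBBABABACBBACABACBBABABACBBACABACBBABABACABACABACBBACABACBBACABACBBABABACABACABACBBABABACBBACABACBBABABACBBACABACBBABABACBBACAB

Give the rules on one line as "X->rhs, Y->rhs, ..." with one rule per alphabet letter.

A->AC, B->AB, C->BB

  step 0 ⇒ step 1: CABC ⇒ BB·AC·AB·BB
    A ↦ AC
    B ↦ AB
    C ↦ BB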